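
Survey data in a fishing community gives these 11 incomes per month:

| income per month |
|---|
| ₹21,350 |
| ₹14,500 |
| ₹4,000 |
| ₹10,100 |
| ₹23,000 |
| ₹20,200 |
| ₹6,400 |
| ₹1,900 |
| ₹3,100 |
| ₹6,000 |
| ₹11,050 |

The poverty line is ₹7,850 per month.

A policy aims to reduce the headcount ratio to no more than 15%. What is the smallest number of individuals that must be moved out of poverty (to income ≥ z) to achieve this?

4

Currently q = 5 of N = 11 are below the line (H = 0.455).
A headcount ratio of at most 15% allows at most ⌊0.15 × 11⌋ = 1 poor individuals.
So at least 5 − 1 = 4 must be lifted.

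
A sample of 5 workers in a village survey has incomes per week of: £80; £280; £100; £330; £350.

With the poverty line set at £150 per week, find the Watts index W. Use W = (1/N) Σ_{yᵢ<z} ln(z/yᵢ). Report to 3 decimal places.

0.207

Below z: £80, £100 (q = 2 of N = 5).
Log shortfalls: ln(150/80) = 0.6286; ln(150/100) = 0.4055.
W = 1.034074 / 5 = 0.207.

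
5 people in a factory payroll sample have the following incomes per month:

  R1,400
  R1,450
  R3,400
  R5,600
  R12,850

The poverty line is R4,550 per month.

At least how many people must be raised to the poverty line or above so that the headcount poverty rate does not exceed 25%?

2

3 of the 5 people are poor, so H = 3/5 = 0.600.
A headcount ratio of at most 25% allows at most ⌊0.25 × 5⌋ = 1 poor people.
So at least 3 − 1 = 2 must be lifted.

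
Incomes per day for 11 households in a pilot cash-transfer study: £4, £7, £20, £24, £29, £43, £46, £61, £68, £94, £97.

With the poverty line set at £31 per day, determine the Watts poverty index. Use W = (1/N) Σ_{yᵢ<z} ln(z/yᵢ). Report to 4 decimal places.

Below z: £4, £7, £20, £24, £29 (q = 5 of N = 11).
Log shortfalls: ln(31/4) = 2.0477; ln(31/7) = 1.4881; ln(31/20) = 0.4383; ln(31/24) = 0.2559; ln(31/29) = 0.0667.
W = 4.296650 / 11 = 0.3906.

0.3906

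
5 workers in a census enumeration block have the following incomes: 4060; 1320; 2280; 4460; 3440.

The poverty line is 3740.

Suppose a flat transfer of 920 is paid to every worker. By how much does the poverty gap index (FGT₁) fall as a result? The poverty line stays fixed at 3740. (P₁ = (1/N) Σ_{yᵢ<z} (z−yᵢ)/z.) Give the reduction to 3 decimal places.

Before: below the line — 1320, 2280, 3440; poverty gap index (FGT₁) = 0.22353.
After the 920 transfer: below the line — 2240, 3200; poverty gap index (FGT₁) = 0.10909.
Reduction = 0.22353 − 0.10909 = 0.114.

0.114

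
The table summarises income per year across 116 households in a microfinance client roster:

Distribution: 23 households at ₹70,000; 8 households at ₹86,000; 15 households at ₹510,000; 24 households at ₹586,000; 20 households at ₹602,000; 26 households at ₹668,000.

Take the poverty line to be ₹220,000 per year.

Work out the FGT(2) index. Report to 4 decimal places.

0.1178

Poor units: 23×₹70,000, 8×₹86,000 (q = 31 of N = 116).
Normalized shortfalls: (220000−70000)/220000 = 0.6818 (×23); (220000−86000)/220000 = 0.6091 (×8).
Squared: 0.4649 (×23); 0.3710 (×8).
Sum = 13.660083; P₂ = 13.660083 / 116 = 0.1178.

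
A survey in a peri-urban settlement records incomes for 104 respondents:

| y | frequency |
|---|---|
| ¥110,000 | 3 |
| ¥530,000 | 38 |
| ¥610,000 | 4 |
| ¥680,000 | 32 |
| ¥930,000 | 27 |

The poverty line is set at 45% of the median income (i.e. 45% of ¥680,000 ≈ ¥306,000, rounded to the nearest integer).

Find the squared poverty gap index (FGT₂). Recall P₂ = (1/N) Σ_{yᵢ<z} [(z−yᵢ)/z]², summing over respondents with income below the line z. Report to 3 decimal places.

0.012

Below the line: 3×¥110,000 (q = 3 of N = 104).
Normalized shortfalls: (306000−110000)/306000 = 0.6405 (×3).
Squared: 0.4103 (×3).
Sum = 1.230809; P₂ = 1.230809 / 104 = 0.012.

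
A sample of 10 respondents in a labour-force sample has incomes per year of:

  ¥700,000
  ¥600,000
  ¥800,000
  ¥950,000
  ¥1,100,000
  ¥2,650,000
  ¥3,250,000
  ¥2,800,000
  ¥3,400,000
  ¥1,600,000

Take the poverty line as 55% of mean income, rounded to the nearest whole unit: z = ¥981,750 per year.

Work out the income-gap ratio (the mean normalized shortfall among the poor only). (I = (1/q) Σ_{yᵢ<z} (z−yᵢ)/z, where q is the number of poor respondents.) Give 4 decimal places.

0.2233

Below the line: ¥600,000, ¥700,000, ¥800,000, ¥950,000 (q = 4 of N = 10).
Relative gaps: 0.3888, 0.2870, 0.1851, 0.0323; sum = 0.893303.
The income-gap ratio divides by q (the poor only): 0.893303 / 4 = 0.2233.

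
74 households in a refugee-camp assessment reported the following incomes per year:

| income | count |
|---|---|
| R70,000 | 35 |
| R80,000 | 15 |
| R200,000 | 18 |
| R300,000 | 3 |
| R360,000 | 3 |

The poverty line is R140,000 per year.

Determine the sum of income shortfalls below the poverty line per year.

Below the line: 35×R70,000, 15×R80,000 (q = 50 of N = 74).
Individual gaps: 35×(140000−70000) = 2450000; 15×(140000−80000) = 900000.
Aggregate gap = R3,350,000.

R3,350,000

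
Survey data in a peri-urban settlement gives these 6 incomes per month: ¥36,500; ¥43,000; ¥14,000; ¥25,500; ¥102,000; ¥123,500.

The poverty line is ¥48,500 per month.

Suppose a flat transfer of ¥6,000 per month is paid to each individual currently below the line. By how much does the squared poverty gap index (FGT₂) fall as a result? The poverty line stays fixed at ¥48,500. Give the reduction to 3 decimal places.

0.054

Before: below the line — ¥14,000, ¥25,500, ¥36,500, ¥43,000; squared poverty gap index (FGT₂) = 0.13416.
After the ¥6,000 transfer: below the line — ¥20,000, ¥31,500, ¥42,500; squared poverty gap index (FGT₂) = 0.08058.
Reduction = 0.13416 − 0.08058 = 0.054.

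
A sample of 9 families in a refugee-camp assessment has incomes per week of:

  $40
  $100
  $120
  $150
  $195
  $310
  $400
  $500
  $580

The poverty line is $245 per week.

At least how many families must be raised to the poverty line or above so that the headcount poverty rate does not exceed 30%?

5 of the 9 families are poor, so H = 5/9 = 0.556.
A headcount ratio of at most 30% allows at most ⌊0.30 × 9⌋ = 2 poor families.
So at least 5 − 2 = 3 must be lifted.

3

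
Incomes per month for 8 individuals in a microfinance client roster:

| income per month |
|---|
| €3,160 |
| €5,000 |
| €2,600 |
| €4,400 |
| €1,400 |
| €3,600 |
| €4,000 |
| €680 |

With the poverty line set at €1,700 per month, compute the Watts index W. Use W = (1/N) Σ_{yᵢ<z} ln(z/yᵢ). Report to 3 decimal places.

Incomes under z: €680, €1,400 (q = 2 of N = 8).
ln(z/y) terms: ln(1700/680) = 0.9163; ln(1700/1400) = 0.1942.
W = 1.110447 / 8 = 0.139.

0.139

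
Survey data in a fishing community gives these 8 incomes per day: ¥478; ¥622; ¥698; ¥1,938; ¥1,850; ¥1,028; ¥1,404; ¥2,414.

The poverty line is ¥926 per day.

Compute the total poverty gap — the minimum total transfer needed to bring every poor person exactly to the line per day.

Below z: ¥478, ¥622, ¥698 (q = 3 of N = 8).
Individual gaps: 926−478 = 448; 926−622 = 304; 926−698 = 228.
Aggregate gap = ¥980.

¥980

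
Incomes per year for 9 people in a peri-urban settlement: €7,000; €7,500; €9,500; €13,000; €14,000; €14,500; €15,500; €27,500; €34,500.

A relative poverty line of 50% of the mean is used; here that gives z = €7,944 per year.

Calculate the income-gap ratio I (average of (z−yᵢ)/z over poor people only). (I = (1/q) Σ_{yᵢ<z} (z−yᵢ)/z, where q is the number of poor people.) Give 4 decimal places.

Below the line: €7,000, €7,500 (q = 2 of N = 9).
Relative gaps: 0.1188, 0.0559; sum = 0.174723.
I averages over the q = 2 poor units only: 0.174723 / 2 = 0.0874.

0.0874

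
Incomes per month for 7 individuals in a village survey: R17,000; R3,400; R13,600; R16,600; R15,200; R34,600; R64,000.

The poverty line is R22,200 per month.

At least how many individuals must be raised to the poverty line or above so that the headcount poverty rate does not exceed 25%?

4

Currently q = 5 of N = 7 are below the line (H = 0.714).
A headcount ratio of at most 25% allows at most ⌊0.25 × 7⌋ = 1 poor individuals.
So at least 5 − 1 = 4 must be lifted.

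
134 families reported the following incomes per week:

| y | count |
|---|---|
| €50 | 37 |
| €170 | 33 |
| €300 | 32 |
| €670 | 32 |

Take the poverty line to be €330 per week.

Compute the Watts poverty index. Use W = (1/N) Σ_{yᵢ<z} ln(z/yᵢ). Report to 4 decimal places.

0.7072

Below the line: 37×€50, 33×€170, 32×€300 (q = 102 of N = 134).
Log shortfalls: ln(330/50) = 1.8871 (×37); ln(330/170) = 0.6633 (×33); ln(330/300) = 0.0953 (×32).
W = 94.760212 / 134 = 0.7072.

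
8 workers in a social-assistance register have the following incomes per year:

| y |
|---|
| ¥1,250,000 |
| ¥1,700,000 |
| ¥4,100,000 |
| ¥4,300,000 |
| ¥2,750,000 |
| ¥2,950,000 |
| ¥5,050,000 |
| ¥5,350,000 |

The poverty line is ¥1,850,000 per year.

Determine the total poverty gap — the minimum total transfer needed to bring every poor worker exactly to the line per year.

¥750,000

Incomes under z: ¥1,250,000, ¥1,700,000 (q = 2 of N = 8).
Individual gaps: 1850000−1250000 = 600000; 1850000−1700000 = 150000.
Aggregate gap = ¥750,000.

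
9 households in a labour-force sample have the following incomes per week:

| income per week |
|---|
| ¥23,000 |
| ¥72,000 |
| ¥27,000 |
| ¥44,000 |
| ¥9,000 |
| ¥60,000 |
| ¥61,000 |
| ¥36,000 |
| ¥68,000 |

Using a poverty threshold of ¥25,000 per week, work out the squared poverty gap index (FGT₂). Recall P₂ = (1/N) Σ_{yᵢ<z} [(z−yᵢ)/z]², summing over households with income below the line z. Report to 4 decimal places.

Poor units: ¥9,000, ¥23,000 (q = 2 of N = 9).
Relative gaps: (25000−9000)/25000 = 0.6400; (25000−23000)/25000 = 0.0800.
Squared: 0.4096; 0.0064.
Sum = 0.416000; P₂ = 0.416000 / 9 = 0.0462.

0.0462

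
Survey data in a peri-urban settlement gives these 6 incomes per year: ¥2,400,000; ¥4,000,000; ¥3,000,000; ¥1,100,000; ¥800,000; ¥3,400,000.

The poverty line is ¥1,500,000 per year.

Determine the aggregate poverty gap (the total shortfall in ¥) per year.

Incomes under z: ¥800,000, ¥1,100,000 (q = 2 of N = 6).
Individual gaps: 1500000−800000 = 700000; 1500000−1100000 = 400000.
Aggregate gap = ¥1,100,000.

¥1,100,000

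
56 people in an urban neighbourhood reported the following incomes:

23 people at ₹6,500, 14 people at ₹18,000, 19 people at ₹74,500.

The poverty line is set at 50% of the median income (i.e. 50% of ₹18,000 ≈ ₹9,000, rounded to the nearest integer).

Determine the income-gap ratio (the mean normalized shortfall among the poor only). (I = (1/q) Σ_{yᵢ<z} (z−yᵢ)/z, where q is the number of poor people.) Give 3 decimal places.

Poor units: 23×₹6,500 (q = 23 of N = 56).
Relative gaps: 0.2778 (×23); sum = 6.388889.
I averages over the q = 23 poor units only: 6.388889 / 23 = 0.278.

0.278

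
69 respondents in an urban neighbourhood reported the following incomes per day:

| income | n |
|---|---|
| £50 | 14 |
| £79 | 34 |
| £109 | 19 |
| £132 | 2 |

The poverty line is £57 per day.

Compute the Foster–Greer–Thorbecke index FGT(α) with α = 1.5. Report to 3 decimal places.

0.009

Below the line: 14×£50 (q = 14 of N = 69).
Normalized shortfalls: (57−50)/57 = 0.1228 (×14).
Raised to α = 1.5: 0.04304 (×14).
Sum = 0.602508; FGT(1.5) = 0.602508 / 69 = 0.009.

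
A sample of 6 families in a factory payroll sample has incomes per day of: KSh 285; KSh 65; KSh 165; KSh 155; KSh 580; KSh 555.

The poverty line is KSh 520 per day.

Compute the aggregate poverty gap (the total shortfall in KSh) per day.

Below z: KSh 65, KSh 155, KSh 165, KSh 285 (q = 4 of N = 6).
Individual gaps: 520−65 = 455; 520−155 = 365; 520−165 = 355; 520−285 = 235.
Aggregate gap = KSh 1,410.

KSh 1,410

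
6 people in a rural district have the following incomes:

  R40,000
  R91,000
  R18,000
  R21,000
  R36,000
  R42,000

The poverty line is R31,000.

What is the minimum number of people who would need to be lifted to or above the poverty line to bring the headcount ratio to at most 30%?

Currently q = 2 of N = 6 are below the line (H = 0.333).
A headcount ratio of at most 30% allows at most ⌊0.30 × 6⌋ = 1 poor people.
So at least 2 − 1 = 1 must be lifted.

1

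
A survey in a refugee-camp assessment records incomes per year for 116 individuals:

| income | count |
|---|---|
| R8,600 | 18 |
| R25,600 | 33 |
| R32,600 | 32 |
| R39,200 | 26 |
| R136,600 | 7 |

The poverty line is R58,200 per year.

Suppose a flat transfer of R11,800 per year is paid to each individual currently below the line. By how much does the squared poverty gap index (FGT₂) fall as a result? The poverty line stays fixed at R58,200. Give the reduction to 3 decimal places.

Before: below the line — 18×R8,600, 33×R25,600, 32×R32,600, 26×R39,200; squared poverty gap index (FGT₂) = 0.27922.
After the R11,800 transfer: below the line — 18×R20,400, 33×R37,400, 32×R44,400, 26×R51,000; squared poverty gap index (FGT₂) = 0.12073.
Reduction = 0.27922 − 0.12073 = 0.158.

0.158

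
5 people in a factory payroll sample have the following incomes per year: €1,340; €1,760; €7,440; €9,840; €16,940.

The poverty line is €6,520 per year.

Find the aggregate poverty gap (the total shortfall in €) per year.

Poor units: €1,340, €1,760 (q = 2 of N = 5).
Individual gaps: 6520−1340 = 5180; 6520−1760 = 4760.
Aggregate gap = €9,940.

€9,940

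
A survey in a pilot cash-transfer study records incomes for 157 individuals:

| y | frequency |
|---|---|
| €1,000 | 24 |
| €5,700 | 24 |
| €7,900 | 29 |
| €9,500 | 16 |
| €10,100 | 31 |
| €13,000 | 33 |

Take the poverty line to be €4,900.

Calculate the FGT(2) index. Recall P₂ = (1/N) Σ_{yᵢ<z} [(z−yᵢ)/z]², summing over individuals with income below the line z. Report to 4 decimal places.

0.0968

Incomes under z: 24×€1,000 (q = 24 of N = 157).
Gap ratios (z−y)/z: (4900−1000)/4900 = 0.7959 (×24).
Squared: 0.6335 (×24).
Sum = 15.203665; P₂ = 15.203665 / 157 = 0.0968.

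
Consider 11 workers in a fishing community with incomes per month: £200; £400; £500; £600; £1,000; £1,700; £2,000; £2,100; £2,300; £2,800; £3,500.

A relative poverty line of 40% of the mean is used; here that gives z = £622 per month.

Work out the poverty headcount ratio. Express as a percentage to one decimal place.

4 of the 11 workers have income below £622.
H = 4/11 = 36.4%.

36.4%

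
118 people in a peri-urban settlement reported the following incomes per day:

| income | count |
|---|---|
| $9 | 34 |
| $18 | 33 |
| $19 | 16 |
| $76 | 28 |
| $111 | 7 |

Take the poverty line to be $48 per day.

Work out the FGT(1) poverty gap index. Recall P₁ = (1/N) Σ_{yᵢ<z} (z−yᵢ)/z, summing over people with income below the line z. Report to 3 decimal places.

0.491

Incomes under z: 34×$9, 33×$18, 16×$19 (q = 83 of N = 118).
Gap ratios (z−y)/z: (48−9)/48 = 0.8125 (×34); (48−18)/48 = 0.6250 (×33); (48−19)/48 = 0.6042 (×16).
Sum of shortfalls = 57.916667; P₁ averages over all N: 57.916667 / 118 = 0.491.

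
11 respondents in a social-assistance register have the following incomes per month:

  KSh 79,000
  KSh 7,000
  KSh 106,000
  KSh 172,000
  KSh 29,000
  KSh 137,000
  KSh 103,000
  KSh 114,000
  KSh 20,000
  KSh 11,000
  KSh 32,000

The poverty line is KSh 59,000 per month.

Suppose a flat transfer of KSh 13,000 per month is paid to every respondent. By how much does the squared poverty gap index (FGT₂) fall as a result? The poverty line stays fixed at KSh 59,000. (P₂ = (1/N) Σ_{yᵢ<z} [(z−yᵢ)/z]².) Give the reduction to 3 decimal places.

Before: below the line — KSh 7,000, KSh 11,000, KSh 20,000, KSh 29,000, KSh 32,000; squared poverty gap index (FGT₂) = 0.21305.
After the KSh 13,000 transfer: below the line — KSh 20,000, KSh 24,000, KSh 33,000, KSh 42,000, KSh 45,000; squared poverty gap index (FGT₂) = 0.10203.
Reduction = 0.21305 − 0.10203 = 0.111.

0.111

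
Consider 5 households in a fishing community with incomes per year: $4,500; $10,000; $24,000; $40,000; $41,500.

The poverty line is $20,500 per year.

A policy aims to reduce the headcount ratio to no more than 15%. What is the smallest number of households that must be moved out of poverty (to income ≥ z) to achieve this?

2

Currently q = 2 of N = 5 are below the line (H = 0.400).
A headcount ratio of at most 15% allows at most ⌊0.15 × 5⌋ = 0 poor households.
So at least 2 − 0 = 2 must be lifted.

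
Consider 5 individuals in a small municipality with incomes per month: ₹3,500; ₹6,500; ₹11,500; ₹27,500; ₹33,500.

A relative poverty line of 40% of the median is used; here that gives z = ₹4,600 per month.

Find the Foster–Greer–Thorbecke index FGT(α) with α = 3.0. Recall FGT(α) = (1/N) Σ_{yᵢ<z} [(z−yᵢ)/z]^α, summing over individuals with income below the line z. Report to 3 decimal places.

Below the line: ₹3,500 (q = 1 of N = 5).
Normalized shortfalls: (4600−3500)/4600 = 0.2391.
Raised to α = 3.0: 0.01367.
Sum = 0.013674; FGT(3.0) = 0.013674 / 5 = 0.003.

0.003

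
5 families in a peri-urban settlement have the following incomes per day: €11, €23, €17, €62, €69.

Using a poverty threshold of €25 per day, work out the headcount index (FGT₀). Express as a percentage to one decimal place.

60.0%

3 of the 5 families have income below €25.
H = 3/5 = 60.0%.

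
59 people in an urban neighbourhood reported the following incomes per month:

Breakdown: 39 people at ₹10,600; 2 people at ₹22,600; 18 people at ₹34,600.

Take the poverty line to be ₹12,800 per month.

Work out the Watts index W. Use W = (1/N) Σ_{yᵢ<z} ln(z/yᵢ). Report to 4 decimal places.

0.1247

Poor units: 39×₹10,600 (q = 39 of N = 59).
Log gaps: ln(12800/10600) = 0.1886 (×39).
W = 7.355056 / 59 = 0.1247.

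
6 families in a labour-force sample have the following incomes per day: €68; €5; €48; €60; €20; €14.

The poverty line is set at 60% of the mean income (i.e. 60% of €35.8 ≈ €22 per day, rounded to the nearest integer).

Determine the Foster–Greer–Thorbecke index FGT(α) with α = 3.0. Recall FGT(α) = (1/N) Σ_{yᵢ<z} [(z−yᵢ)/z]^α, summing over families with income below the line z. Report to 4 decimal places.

Below the line: €5, €14, €20 (q = 3 of N = 6).
Shortfall ratios: (22−5)/22 = 0.7727; (22−14)/22 = 0.3636; (22−20)/22 = 0.0909.
Raised to α = 3.0: 0.46140; 0.04808; 0.00075.
Sum = 0.510237; FGT(3.0) = 0.510237 / 6 = 0.0850.

0.0850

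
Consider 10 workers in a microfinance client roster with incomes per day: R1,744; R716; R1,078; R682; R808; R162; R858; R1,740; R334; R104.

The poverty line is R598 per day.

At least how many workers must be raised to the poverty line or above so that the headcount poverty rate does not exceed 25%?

1

3 of the 10 workers are poor, so H = 3/10 = 0.300.
A headcount ratio of at most 25% allows at most ⌊0.25 × 10⌋ = 2 poor workers.
So at least 3 − 2 = 1 must be lifted.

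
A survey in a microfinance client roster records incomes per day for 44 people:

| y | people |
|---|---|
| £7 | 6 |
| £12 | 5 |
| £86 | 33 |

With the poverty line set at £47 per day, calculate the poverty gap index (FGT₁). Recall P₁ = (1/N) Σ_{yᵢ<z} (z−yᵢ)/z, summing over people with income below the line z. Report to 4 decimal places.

Below z: 6×£7, 5×£12 (q = 11 of N = 44).
Shortfall ratios: (47−7)/47 = 0.8511 (×6); (47−12)/47 = 0.7447 (×5).
Σ = 8.829787. Dividing by the full population N = 44 gives P₁ = 0.2007.

0.2007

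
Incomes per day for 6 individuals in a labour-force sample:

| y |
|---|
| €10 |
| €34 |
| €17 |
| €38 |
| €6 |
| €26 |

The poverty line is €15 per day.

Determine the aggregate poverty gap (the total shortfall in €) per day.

Incomes under z: €6, €10 (q = 2 of N = 6).
Individual gaps: 15−6 = 9; 15−10 = 5.
Aggregate gap = €14.

€14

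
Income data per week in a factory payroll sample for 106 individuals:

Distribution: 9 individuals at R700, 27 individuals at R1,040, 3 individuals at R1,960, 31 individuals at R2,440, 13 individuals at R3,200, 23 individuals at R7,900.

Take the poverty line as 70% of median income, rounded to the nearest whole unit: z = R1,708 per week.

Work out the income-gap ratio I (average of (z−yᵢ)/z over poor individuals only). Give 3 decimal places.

0.441

Below z: 9×R700, 27×R1,040 (q = 36 of N = 106).
Shortfall ratios (z−y)/z: 0.5902 (×9), 0.3911 (×27); sum = 15.871194.
I averages over the q = 36 poor units only: 15.871194 / 36 = 0.441.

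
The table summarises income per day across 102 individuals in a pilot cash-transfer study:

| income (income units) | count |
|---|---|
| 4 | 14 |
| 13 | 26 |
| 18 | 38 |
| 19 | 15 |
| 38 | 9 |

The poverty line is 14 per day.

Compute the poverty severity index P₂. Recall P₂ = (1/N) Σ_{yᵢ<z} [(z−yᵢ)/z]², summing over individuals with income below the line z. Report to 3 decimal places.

0.071

Below z: 14×4, 26×13 (q = 40 of N = 102).
Gap ratios (z−y)/z: (14−4)/14 = 0.7143 (×14); (14−13)/14 = 0.0714 (×26).
Squared: 0.5102 (×14); 0.0051 (×26).
Sum = 7.275510; P₂ = 7.275510 / 102 = 0.071.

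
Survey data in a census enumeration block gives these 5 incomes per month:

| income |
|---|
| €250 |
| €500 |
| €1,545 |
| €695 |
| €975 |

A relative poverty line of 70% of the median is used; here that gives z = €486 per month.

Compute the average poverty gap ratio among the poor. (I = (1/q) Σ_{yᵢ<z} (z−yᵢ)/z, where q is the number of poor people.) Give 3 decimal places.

0.486

Incomes under z: €250 (q = 1 of N = 5).
Relative gaps: 0.4856; sum = 0.485597.
The income-gap ratio divides by q (the poor only): 0.485597 / 1 = 0.486.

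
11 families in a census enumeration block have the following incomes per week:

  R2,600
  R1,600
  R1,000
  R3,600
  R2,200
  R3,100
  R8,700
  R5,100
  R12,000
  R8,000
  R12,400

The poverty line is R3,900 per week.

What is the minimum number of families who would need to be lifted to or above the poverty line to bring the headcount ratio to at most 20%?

6 of the 11 families are poor, so H = 6/11 = 0.545.
A headcount ratio of at most 20% allows at most ⌊0.20 × 11⌋ = 2 poor families.
So at least 6 − 2 = 4 must be lifted.

4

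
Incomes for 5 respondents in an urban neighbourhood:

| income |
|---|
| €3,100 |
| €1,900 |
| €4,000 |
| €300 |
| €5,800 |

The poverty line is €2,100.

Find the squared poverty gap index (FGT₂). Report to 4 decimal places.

Poor units: €300, €1,900 (q = 2 of N = 5).
Normalized shortfalls: (2100−300)/2100 = 0.8571; (2100−1900)/2100 = 0.0952.
Squared: 0.7347; 0.0091.
Sum = 0.743764; P₂ = 0.743764 / 5 = 0.1488.

0.1488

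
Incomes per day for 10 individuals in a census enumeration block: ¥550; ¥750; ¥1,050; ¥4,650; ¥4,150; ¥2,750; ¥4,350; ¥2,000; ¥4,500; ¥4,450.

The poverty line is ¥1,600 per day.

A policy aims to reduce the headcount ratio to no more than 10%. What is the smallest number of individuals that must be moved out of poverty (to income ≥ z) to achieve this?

3 of the 10 individuals are poor, so H = 3/10 = 0.300.
A headcount ratio of at most 10% allows at most ⌊0.10 × 10⌋ = 1 poor individuals.
So at least 3 − 1 = 2 must be lifted.

2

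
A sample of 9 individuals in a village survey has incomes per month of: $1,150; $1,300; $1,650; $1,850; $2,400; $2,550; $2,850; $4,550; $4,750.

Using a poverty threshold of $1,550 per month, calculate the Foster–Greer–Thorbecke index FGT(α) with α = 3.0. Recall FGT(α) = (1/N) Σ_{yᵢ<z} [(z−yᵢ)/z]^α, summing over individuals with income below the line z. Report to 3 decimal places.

0.002

Incomes under z: $1,150, $1,300 (q = 2 of N = 9).
Normalized shortfalls: (1550−1150)/1550 = 0.2581; (1550−1300)/1550 = 0.1613.
Raised to α = 3.0: 0.01719; 0.00420.
Sum = 0.021382; FGT(3.0) = 0.021382 / 9 = 0.002.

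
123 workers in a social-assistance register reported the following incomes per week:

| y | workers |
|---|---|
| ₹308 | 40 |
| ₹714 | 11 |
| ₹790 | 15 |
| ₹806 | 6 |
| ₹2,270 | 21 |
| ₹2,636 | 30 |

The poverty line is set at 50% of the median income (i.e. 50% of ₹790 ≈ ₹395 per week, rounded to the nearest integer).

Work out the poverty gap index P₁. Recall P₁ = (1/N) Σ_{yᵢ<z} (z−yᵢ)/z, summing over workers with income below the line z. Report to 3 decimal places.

0.072

Below the line: 40×₹308 (q = 40 of N = 123).
Normalized shortfalls: (395−308)/395 = 0.2203 (×40).
Σ = 8.810127. Dividing by the full population N = 123 gives P₁ = 0.072.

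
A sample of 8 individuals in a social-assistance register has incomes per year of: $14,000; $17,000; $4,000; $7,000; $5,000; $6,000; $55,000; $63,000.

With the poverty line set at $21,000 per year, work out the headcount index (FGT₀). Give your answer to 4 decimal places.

0.7500

6 of the 8 individuals have income below $21,000.
H = 6/8 = 0.7500.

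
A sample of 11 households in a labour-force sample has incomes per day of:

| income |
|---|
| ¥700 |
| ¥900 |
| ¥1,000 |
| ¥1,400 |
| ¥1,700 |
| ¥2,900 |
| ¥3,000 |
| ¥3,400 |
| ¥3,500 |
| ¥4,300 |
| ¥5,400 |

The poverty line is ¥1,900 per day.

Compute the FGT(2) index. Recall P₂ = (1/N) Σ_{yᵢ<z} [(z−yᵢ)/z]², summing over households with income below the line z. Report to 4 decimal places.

Below z: ¥700, ¥900, ¥1,000, ¥1,400, ¥1,700 (q = 5 of N = 11).
Relative gaps: (1900−700)/1900 = 0.6316; (1900−900)/1900 = 0.5263; (1900−1000)/1900 = 0.4737; (1900−1400)/1900 = 0.2632; (1900−1700)/1900 = 0.1053.
Squared: 0.3989; 0.2770; 0.2244; 0.0693; 0.0111.
Sum = 0.980609; P₂ = 0.980609 / 11 = 0.0891.

0.0891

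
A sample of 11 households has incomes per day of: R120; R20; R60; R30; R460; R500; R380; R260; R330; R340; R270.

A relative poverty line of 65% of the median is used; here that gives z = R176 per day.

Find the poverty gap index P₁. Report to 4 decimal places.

0.2448

Incomes under z: R20, R30, R60, R120 (q = 4 of N = 11).
Normalized shortfalls: (176−20)/176 = 0.8864; (176−30)/176 = 0.8295; (176−60)/176 = 0.6591; (176−120)/176 = 0.3182.
Σ = 2.693182. Dividing by the full population N = 11 gives P₁ = 0.2448.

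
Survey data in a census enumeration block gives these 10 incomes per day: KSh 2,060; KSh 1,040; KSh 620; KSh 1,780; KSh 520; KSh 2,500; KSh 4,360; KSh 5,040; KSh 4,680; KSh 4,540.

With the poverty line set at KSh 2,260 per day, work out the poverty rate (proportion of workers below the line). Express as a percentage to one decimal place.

50.0%

5 of the 10 workers have income below KSh 2,260.
H = 5/10 = 50.0%.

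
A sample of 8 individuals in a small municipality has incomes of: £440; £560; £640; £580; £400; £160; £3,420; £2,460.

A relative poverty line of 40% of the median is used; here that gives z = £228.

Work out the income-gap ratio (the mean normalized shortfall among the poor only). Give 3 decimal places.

0.298

Poor units: £160 (q = 1 of N = 8).
Relative gaps: 0.2982; sum = 0.298246.
I averages over the q = 1 poor units only: 0.298246 / 1 = 0.298.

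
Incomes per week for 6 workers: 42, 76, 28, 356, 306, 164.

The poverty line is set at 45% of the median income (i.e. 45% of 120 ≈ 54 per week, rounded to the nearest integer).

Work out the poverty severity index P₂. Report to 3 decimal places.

0.047

Below z: 28, 42 (q = 2 of N = 6).
Relative gaps: (54−28)/54 = 0.4815; (54−42)/54 = 0.2222.
Squared: 0.2318; 0.0494.
Sum = 0.281207; P₂ = 0.281207 / 6 = 0.047.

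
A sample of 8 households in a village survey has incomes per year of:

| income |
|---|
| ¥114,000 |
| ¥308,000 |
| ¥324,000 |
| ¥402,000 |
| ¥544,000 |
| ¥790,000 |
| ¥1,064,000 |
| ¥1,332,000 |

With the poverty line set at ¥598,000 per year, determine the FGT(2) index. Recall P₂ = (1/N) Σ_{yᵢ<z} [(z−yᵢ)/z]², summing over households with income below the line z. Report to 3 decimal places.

Below z: ¥114,000, ¥308,000, ¥324,000, ¥402,000, ¥544,000 (q = 5 of N = 8).
Shortfall ratios: (598000−114000)/598000 = 0.8094; (598000−308000)/598000 = 0.4849; (598000−324000)/598000 = 0.4582; (598000−402000)/598000 = 0.3278; (598000−544000)/598000 = 0.0903.
Squared: 0.6551; 0.2352; 0.2099; 0.1074; 0.0082.
Sum = 1.215769; P₂ = 1.215769 / 8 = 0.152.

0.152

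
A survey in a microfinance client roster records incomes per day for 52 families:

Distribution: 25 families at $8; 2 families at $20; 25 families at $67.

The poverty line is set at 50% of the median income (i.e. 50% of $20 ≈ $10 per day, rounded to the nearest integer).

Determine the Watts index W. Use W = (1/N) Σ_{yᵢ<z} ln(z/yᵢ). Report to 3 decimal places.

Below z: 25×$8 (q = 25 of N = 52).
Log gaps: ln(10/8) = 0.2231 (×25).
W = 5.578589 / 52 = 0.107.

0.107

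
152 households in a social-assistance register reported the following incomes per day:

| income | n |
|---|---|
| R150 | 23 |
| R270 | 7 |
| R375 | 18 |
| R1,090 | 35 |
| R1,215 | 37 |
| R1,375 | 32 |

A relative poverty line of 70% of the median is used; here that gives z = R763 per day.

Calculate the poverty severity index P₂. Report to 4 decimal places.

0.1475

Below the line: 23×R150, 7×R270, 18×R375 (q = 48 of N = 152).
Relative gaps: (763−150)/763 = 0.8034 (×23); (763−270)/763 = 0.6461 (×7); (763−375)/763 = 0.5085 (×18).
Squared: 0.6455 (×23); 0.4175 (×7); 0.2586 (×18).
Sum = 22.422736; P₂ = 22.422736 / 152 = 0.1475.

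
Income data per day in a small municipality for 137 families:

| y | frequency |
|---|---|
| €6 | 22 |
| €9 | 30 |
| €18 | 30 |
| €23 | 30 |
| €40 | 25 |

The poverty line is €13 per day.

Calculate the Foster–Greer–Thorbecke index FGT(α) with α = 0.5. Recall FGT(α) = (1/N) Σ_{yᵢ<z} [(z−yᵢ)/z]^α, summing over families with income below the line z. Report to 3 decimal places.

Below z: 22×€6, 30×€9 (q = 52 of N = 137).
Normalized shortfalls: (13−6)/13 = 0.5385 (×22); (13−9)/13 = 0.3077 (×30).
Raised to α = 0.5: 0.73380 (×22); 0.55470 (×30).
Sum = 32.784592; FGT(0.5) = 32.784592 / 137 = 0.239.

0.239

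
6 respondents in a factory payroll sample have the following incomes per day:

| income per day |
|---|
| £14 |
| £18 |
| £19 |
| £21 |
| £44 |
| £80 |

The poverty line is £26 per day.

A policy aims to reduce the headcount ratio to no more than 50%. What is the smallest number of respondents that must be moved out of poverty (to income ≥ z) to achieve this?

1

Currently q = 4 of N = 6 are below the line (H = 0.667).
A headcount ratio of at most 50% allows at most ⌊0.50 × 6⌋ = 3 poor respondents.
So at least 4 − 3 = 1 must be lifted.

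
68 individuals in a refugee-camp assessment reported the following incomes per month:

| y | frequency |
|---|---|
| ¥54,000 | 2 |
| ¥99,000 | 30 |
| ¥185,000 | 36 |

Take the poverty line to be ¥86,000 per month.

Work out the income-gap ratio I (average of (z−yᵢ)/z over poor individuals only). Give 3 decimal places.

0.372

Below z: 2×¥54,000 (q = 2 of N = 68).
Shortfall ratios (z−y)/z: 0.3721 (×2); sum = 0.744186.
The income-gap ratio divides by q (the poor only): 0.744186 / 2 = 0.372.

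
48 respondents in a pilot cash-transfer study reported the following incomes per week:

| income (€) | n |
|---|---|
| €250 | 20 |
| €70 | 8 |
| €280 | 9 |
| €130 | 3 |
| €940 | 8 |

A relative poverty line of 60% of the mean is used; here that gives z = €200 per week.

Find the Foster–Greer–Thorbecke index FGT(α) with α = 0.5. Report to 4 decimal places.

0.1713

Incomes under z: 8×€70, 3×€130 (q = 11 of N = 48).
Normalized shortfalls: (200−70)/200 = 0.6500 (×8); (200−130)/200 = 0.3500 (×3).
Raised to α = 0.5: 0.80623 (×8); 0.59161 (×3).
Sum = 8.224630; FGT(0.5) = 8.224630 / 48 = 0.1713.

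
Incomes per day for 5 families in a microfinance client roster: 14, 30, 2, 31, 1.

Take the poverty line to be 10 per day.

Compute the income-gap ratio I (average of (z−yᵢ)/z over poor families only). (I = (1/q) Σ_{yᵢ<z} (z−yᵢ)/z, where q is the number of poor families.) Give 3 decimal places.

0.850

Incomes under z: 1, 2 (q = 2 of N = 5).
Shortfall ratios (z−y)/z: 0.9000, 0.8000; sum = 1.700000.
The income-gap ratio divides by q (the poor only): 1.700000 / 2 = 0.850.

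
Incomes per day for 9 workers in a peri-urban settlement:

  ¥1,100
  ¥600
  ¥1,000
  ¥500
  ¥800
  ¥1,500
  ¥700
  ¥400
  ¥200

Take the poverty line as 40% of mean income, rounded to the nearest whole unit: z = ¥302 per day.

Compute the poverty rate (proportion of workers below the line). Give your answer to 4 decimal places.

1 of the 9 workers have income below ¥302.
H = 1/9 = 0.1111.

0.1111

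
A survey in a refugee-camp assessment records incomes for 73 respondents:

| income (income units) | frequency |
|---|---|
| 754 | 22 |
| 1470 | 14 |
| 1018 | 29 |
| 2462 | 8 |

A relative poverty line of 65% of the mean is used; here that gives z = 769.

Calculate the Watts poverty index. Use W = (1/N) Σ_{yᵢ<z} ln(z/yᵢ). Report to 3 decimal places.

Poor units: 22×754 (q = 22 of N = 73).
Log shortfalls: ln(769/754) = 0.0197 (×22).
W = 0.433369 / 73 = 0.006.

0.006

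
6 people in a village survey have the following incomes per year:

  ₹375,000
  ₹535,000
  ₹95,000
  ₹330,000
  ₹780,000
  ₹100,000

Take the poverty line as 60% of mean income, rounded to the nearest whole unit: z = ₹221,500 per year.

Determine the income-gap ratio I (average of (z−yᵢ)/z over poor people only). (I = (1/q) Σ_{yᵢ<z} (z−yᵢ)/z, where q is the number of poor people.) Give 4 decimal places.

0.5598

Incomes under z: ₹95,000, ₹100,000 (q = 2 of N = 6).
Relative gaps: 0.5711, 0.5485; sum = 1.119639.
The income-gap ratio divides by q (the poor only): 1.119639 / 2 = 0.5598.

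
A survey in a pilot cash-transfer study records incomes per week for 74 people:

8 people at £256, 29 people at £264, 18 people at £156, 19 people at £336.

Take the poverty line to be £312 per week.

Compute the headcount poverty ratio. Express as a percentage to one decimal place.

55 of the 74 people have income below £312.
H = 55/74 = 74.3%.

74.3%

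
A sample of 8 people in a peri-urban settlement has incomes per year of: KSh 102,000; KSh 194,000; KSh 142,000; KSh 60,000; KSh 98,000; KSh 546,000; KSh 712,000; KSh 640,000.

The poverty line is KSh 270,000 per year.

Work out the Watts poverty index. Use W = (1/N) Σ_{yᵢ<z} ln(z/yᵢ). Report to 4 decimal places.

0.5580

Poor units: KSh 60,000, KSh 98,000, KSh 102,000, KSh 142,000, KSh 194,000 (q = 5 of N = 8).
ln(z/y) terms: ln(270000/60000) = 1.5041; ln(270000/98000) = 1.0135; ln(270000/102000) = 0.9734; ln(270000/142000) = 0.6426; ln(270000/194000) = 0.3306.
W = 4.464140 / 8 = 0.5580.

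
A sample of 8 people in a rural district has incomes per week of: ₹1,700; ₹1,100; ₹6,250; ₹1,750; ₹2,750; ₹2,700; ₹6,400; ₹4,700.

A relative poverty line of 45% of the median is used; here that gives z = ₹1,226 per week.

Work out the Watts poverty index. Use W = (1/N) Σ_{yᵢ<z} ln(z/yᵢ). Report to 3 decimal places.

0.014

Below z: ₹1,100 (q = 1 of N = 8).
Log gaps: ln(1226/1100) = 0.1084.
W = 0.108447 / 8 = 0.014.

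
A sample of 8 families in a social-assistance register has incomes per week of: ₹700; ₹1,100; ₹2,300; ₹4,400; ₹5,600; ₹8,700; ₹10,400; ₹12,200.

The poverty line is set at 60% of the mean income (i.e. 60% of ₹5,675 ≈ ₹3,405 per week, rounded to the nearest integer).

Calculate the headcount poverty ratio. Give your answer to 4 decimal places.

3 of the 8 families have income below ₹3,405.
H = 3/8 = 0.3750.

0.3750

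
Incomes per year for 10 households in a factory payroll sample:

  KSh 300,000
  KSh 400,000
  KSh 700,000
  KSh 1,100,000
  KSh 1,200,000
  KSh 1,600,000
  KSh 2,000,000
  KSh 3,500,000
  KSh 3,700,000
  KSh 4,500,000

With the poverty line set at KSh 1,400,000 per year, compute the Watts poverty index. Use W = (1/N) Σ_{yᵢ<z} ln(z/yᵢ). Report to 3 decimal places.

Poor units: KSh 300,000, KSh 400,000, KSh 700,000, KSh 1,100,000, KSh 1,200,000 (q = 5 of N = 10).
Log shortfalls: ln(1400000/300000) = 1.5404; ln(1400000/400000) = 1.2528; ln(1400000/700000) = 0.6931; ln(1400000/1100000) = 0.2412; ln(1400000/1200000) = 0.1542.
W = 3.881668 / 10 = 0.388.

0.388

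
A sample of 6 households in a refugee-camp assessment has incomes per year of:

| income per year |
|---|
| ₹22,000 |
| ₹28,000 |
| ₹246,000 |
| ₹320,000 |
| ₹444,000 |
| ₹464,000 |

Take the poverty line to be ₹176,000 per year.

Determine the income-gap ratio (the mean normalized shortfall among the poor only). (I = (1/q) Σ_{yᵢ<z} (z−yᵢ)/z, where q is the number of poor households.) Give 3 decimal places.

Below the line: ₹22,000, ₹28,000 (q = 2 of N = 6).
Shortfall ratios (z−y)/z: 0.8750, 0.8409; sum = 1.715909.
I averages over the q = 2 poor units only: 1.715909 / 2 = 0.858.

0.858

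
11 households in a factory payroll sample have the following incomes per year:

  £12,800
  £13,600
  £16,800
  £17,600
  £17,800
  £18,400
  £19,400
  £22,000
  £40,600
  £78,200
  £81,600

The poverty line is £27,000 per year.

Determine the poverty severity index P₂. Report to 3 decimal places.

0.102

Below the line: £12,800, £13,600, £16,800, £17,600, £17,800, £18,400, £19,400, £22,000 (q = 8 of N = 11).
Relative gaps: (27000−12800)/27000 = 0.5259; (27000−13600)/27000 = 0.4963; (27000−16800)/27000 = 0.3778; (27000−17600)/27000 = 0.3481; (27000−17800)/27000 = 0.3407; (27000−18400)/27000 = 0.3185; (27000−19400)/27000 = 0.2815; (27000−22000)/27000 = 0.1852.
Squared: 0.2766; 0.2463; 0.1427; 0.1212; 0.1161; 0.1015; 0.0792; 0.0343.
Sum = 1.117915; P₂ = 1.117915 / 11 = 0.102.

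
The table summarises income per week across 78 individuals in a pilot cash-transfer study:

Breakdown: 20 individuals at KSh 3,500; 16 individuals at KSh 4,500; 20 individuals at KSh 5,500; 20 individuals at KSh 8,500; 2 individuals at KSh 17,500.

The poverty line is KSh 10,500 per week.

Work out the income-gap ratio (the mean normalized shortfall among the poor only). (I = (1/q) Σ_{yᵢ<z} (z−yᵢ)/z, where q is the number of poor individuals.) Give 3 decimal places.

0.471

Incomes under z: 20×KSh 3,500, 16×KSh 4,500, 20×KSh 5,500, 20×KSh 8,500 (q = 76 of N = 78).
Shortfall ratios (z−y)/z: 0.6667 (×20), 0.5714 (×16), 0.4762 (×20), 0.1905 (×20); sum = 35.809524.
I averages over the q = 76 poor units only: 35.809524 / 76 = 0.471.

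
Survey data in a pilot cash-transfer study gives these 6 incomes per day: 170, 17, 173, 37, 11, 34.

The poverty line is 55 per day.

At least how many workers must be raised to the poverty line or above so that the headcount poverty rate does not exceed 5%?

Currently q = 4 of N = 6 are below the line (H = 0.667).
A headcount ratio of at most 5% allows at most ⌊0.05 × 6⌋ = 0 poor workers.
So at least 4 − 0 = 4 must be lifted.

4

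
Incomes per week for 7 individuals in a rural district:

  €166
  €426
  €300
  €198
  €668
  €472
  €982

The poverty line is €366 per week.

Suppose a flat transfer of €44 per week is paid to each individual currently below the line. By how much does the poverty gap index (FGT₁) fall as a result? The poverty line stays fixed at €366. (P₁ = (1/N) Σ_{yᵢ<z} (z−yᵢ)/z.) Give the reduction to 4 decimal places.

Before: below the line — €166, €198, €300; poverty gap index (FGT₁) = 0.169399.
After the €44 transfer: below the line — €210, €242, €344; poverty gap index (FGT₁) = 0.117877.
Reduction = 0.169399 − 0.117877 = 0.0515.

0.0515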